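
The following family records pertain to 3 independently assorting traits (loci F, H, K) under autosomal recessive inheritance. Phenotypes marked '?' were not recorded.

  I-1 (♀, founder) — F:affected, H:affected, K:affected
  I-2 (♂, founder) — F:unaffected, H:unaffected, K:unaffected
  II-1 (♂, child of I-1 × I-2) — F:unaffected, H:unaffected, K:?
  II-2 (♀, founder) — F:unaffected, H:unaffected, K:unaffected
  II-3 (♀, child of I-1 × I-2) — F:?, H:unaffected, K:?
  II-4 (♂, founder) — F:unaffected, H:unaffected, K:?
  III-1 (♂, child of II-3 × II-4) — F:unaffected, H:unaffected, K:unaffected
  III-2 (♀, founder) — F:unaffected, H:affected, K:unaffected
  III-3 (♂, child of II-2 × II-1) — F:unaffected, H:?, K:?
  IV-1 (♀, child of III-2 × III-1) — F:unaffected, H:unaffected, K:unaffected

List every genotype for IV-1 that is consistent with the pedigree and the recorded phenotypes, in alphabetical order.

IV-1 ∈ {FF Hh KK, FF Hh Kk, Ff Hh KK, Ff Hh Kk}

F/I-1 aff ·: ff
F/I-2 un ·: FF|Ff
F/II-1 un I-1×I-2: Ff
F/II-2 un ·: FF|Ff
F/II-3 ? I-1×I-2: Ff|ff
F/II-4 un ·: FF|Ff
F/III-1 un II-3×II-4: FF|Ff
F/III-2 un ·: FF|Ff
F/III-3 un II-2×II-1: FF|Ff
F/IV-1 un III-2×III-1: FF|Ff
⇒ F over [I-1,I-2,II-1,II-2,II-3,II-4,III-1,III-2,III-3,IV-1]: 144 consistent
H/I-1 aff ·: hh
H/I-2 un ·: HH|Hh
H/II-1 un I-1×I-2: Hh
H/II-2 un ·: HH|Hh
H/II-3 un I-1×I-2: Hh
H/II-4 un ·: HH|Hh
H/III-1 un II-3×II-4: HH|Hh
H/III-2 aff ·: hh
H/III-3 ? II-2×II-1: HH|Hh|hh
H/IV-1 un III-2×III-1: Hh
⇒ H over [I-1,I-2,II-1,II-2,II-3,II-4,III-1,III-2,III-3,IV-1]: 40 consistent
K/I-1 aff ·: kk
K/I-2 un ·: KK|Kk
K/II-1 ? I-1×I-2: Kk|kk
K/II-2 un ·: KK|Kk
K/II-3 ? I-1×I-2: Kk|kk
K/II-4 ? ·: KK|Kk|kk
K/III-1 un II-3×II-4: KK|Kk
K/III-2 un ·: KK|Kk
K/III-3 ? II-2×II-1: KK|Kk|kk
K/IV-1 un III-2×III-1: KK|Kk
⇒ K over [I-1,I-2,II-1,II-2,II-3,II-4,III-1,III-2,III-3,IV-1]: 298 consistent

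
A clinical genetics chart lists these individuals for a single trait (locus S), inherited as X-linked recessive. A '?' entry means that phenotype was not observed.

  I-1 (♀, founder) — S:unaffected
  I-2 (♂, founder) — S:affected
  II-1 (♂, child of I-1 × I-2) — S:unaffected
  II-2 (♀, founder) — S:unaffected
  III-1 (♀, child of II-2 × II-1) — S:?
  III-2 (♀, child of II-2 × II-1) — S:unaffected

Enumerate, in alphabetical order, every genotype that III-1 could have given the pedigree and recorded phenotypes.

S/I-1 un ·: X^SX^S|X^SX^s
S/I-2 aff ·: X^sY
S/II-1 un I-1×I-2: X^SY
S/II-2 un ·: X^SX^S|X^SX^s
S/III-1 ? II-2×II-1: X^SX^S|X^SX^s
S/III-2 un II-2×II-1: X^SX^S|X^SX^s
⇒ S over [I-1,I-2,II-1,II-2,III-1,III-2]: 10 consistent

III-1 ∈ {X^SX^S, X^SX^s}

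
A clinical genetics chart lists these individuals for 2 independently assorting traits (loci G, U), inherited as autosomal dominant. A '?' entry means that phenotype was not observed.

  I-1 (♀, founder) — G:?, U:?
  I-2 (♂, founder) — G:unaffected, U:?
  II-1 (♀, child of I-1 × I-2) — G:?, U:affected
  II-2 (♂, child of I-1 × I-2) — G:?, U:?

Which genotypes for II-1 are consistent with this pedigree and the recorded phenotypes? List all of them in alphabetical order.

II-1 ∈ {Gg UU, Gg Uu, gg UU, gg Uu}

G/I-1 ? ·: gg|Gg|GG
G/I-2 un ·: gg
G/II-1 ? I-1×I-2: gg|Gg
G/II-2 ? I-1×I-2: gg|Gg
⇒ G over [I-1,I-2,II-1,II-2]: 6 consistent
U/I-1 ? ·: uu|Uu|UU
U/I-2 ? ·: uu|Uu|UU
U/II-1 aff I-1×I-2: Uu|UU
U/II-2 ? I-1×I-2: uu|Uu|UU
⇒ U over [I-1,I-2,II-1,II-2]: 21 consistent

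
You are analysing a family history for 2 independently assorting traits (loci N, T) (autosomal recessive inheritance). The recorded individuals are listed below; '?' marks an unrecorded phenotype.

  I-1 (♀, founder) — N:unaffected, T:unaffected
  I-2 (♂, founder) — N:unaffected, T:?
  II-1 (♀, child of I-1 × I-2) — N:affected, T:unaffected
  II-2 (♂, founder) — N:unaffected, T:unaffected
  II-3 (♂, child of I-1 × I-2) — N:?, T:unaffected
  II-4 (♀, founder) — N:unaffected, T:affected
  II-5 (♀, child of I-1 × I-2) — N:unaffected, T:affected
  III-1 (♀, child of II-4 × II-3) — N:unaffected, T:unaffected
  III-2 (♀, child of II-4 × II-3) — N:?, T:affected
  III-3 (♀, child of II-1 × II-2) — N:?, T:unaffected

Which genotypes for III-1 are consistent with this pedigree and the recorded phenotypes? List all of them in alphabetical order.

N/I-1 un ·: Nn
N/I-2 un ·: Nn
N/II-1 aff I-1×I-2: nn
N/II-2 un ·: NN|Nn
N/II-3 ? I-1×I-2: NN|Nn|nn
N/II-4 un ·: NN|Nn
N/II-5 un I-1×I-2: NN|Nn
N/III-1 un II-4×II-3: NN|Nn
N/III-2 ? II-4×II-3: NN|Nn|nn
N/III-3 ? II-1×II-2: Nn|nn
⇒ N over [I-1,I-2,II-1,II-2,II-3,II-4,II-5,III-1,III-2,III-3]: 108 consistent
T/I-1 un ·: Tt
T/I-2 ? ·: Tt|tt
T/II-1 un I-1×I-2: TT|Tt
T/II-2 un ·: TT|Tt
T/II-3 un I-1×I-2: Tt
T/II-4 aff ·: tt
T/II-5 aff I-1×I-2: tt
T/III-1 un II-4×II-3: Tt
T/III-2 aff II-4×II-3: tt
T/III-3 un II-1×II-2: TT|Tt
⇒ T over [I-1,I-2,II-1,II-2,II-3,II-4,II-5,III-1,III-2,III-3]: 11 consistent

III-1 ∈ {NN Tt, Nn Tt}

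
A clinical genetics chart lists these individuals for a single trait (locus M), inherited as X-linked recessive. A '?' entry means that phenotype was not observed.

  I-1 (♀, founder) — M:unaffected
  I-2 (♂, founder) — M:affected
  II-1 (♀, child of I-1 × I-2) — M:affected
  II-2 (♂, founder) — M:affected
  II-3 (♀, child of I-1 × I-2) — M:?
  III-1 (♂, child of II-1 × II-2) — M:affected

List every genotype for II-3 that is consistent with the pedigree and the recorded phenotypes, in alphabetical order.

II-3 ∈ {X^MX^m, X^mX^m}

M/I-1 un ·: X^MX^m
M/I-2 aff ·: X^mY
M/II-1 aff I-1×I-2: X^mX^m
M/II-2 aff ·: X^mY
M/II-3 ? I-1×I-2: X^MX^m|X^mX^m
M/III-1 aff II-1×II-2: X^mY
⇒ M over [I-1,I-2,II-1,II-2,II-3,III-1]: 2 consistent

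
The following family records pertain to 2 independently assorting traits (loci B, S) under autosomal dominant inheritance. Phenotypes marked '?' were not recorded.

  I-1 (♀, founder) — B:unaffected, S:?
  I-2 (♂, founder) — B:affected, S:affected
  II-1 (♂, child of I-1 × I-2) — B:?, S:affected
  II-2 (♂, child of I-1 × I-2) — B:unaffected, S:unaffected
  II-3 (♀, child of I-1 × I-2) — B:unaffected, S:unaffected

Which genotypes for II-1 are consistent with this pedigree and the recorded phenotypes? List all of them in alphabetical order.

B/I-1 un ·: bb
B/I-2 aff ·: Bb
B/II-1 ? I-1×I-2: bb|Bb
B/II-2 un I-1×I-2: bb
B/II-3 un I-1×I-2: bb
⇒ B over [I-1,I-2,II-1,II-2,II-3]: 2 consistent
S/I-1 ? ·: ss|Ss
S/I-2 aff ·: Ss
S/II-1 aff I-1×I-2: Ss|SS
S/II-2 un I-1×I-2: ss
S/II-3 un I-1×I-2: ss
⇒ S over [I-1,I-2,II-1,II-2,II-3]: 3 consistent

II-1 ∈ {Bb SS, Bb Ss, bb SS, bb Ss}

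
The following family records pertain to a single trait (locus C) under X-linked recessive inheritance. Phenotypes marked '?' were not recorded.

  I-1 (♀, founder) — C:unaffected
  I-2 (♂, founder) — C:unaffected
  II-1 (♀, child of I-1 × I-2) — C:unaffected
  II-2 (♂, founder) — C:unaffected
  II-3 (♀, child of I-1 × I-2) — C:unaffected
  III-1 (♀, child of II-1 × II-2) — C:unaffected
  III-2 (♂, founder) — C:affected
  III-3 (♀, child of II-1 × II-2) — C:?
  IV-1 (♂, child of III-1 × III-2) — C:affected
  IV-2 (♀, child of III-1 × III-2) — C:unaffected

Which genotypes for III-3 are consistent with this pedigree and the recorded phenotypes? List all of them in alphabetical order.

III-3 ∈ {X^CX^C, X^CX^c}

C/I-1 un ·: X^CX^c
C/I-2 un ·: X^CY
C/II-1 un I-1×I-2: X^CX^c
C/II-2 un ·: X^CY
C/II-3 un I-1×I-2: X^CX^C|X^CX^c
C/III-1 un II-1×II-2: X^CX^c
C/III-2 aff ·: X^cY
C/III-3 ? II-1×II-2: X^CX^C|X^CX^c
C/IV-1 aff III-1×III-2: X^cY
C/IV-2 un III-1×III-2: X^CX^c
⇒ C over [I-1,I-2,II-1,II-2,II-3,III-1,III-2,III-3,IV-1,IV-2]: 4 consistent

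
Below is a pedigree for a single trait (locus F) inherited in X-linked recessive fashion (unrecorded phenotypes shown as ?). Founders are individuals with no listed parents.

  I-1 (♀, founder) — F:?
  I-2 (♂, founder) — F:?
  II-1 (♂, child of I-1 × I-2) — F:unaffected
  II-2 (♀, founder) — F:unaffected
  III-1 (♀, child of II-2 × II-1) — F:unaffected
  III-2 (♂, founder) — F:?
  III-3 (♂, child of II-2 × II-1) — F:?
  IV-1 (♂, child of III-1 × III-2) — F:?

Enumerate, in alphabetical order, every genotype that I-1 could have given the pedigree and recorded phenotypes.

F/I-1 ? ·: X^FX^F|X^FX^f
F/I-2 ? ·: X^FY|X^fY
F/II-1 un I-1×I-2: X^FY
F/II-2 un ·: X^FX^F|X^FX^f
F/III-1 un II-2×II-1: X^FX^F|X^FX^f
F/III-2 ? ·: X^FY|X^fY
F/III-3 ? II-2×II-1: X^FY|X^fY
F/IV-1 ? III-1×III-2: X^FY|X^fY
⇒ F over [I-1,I-2,II-1,II-2,III-1,III-2,III-3,IV-1]: 56 consistent

I-1 ∈ {X^FX^F, X^FX^f}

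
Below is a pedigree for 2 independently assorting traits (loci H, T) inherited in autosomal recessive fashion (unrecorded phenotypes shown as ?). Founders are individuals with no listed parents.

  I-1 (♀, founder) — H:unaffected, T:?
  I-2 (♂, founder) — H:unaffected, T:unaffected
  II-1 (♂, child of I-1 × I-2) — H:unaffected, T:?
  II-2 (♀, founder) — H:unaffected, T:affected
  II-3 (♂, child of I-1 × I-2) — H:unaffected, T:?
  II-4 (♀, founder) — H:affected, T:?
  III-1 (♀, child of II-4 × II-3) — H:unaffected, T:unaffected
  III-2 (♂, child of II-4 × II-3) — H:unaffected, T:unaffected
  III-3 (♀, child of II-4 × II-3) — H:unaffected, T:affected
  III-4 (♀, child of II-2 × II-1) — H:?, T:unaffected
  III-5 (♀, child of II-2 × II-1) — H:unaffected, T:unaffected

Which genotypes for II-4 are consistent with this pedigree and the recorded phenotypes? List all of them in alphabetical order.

H/I-1 un ·: HH|Hh
H/I-2 un ·: HH|Hh
H/II-1 un I-1×I-2: HH|Hh
H/II-2 un ·: HH|Hh
H/II-3 un I-1×I-2: HH|Hh
H/II-4 aff ·: hh
H/III-1 un II-4×II-3: Hh
H/III-2 un II-4×II-3: Hh
H/III-3 un II-4×II-3: Hh
H/III-4 ? II-2×II-1: HH|Hh|hh
H/III-5 un II-2×II-1: HH|Hh
⇒ H over [I-1,I-2,II-1,II-2,II-3,II-4,III-1,III-2,III-3,III-4,III-5]: 95 consistent
T/I-1 ? ·: TT|Tt|tt
T/I-2 un ·: TT|Tt
T/II-1 ? I-1×I-2: TT|Tt
T/II-2 aff ·: tt
T/II-3 ? I-1×I-2: Tt|tt
T/II-4 ? ·: Tt|tt
T/III-1 un II-4×II-3: TT|Tt
T/III-2 un II-4×II-3: TT|Tt
T/III-3 aff II-4×II-3: tt
T/III-4 un II-2×II-1: Tt
T/III-5 un II-2×II-1: Tt
⇒ T over [I-1,I-2,II-1,II-2,II-3,II-4,III-1,III-2,III-3,III-4,III-5]: 43 consistent

II-4 ∈ {hh Tt, hh tt}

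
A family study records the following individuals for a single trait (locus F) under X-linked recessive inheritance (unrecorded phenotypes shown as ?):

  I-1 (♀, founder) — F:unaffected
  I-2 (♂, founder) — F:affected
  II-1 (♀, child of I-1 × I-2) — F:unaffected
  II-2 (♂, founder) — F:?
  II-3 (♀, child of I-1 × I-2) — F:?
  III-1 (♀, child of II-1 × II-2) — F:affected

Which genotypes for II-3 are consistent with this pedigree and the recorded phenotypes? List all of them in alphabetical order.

II-3 ∈ {X^FX^f, X^fX^f}

F/I-1 un ·: X^FX^F|X^FX^f
F/I-2 aff ·: X^fY
F/II-1 un I-1×I-2: X^FX^f
F/II-2 ? ·: X^fY
F/II-3 ? I-1×I-2: X^FX^f|X^fX^f
F/III-1 aff II-1×II-2: X^fX^f
⇒ F over [I-1,I-2,II-1,II-2,II-3,III-1]: 3 consistent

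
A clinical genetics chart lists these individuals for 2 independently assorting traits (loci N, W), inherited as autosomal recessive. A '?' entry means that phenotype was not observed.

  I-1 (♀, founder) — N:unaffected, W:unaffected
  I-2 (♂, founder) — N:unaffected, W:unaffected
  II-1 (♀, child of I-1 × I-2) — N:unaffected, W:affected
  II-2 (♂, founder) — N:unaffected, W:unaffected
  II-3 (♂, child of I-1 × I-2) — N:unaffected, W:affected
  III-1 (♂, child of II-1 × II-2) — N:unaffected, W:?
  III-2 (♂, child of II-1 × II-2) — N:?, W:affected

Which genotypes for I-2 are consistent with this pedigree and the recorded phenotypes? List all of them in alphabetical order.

I-2 ∈ {NN Ww, Nn Ww}

N/I-1 un ·: NN|Nn
N/I-2 un ·: NN|Nn
N/II-1 un I-1×I-2: NN|Nn
N/II-2 un ·: NN|Nn
N/II-3 un I-1×I-2: NN|Nn
N/III-1 un II-1×II-2: NN|Nn
N/III-2 ? II-1×II-2: NN|Nn|nn
⇒ N over [I-1,I-2,II-1,II-2,II-3,III-1,III-2]: 95 consistent
W/I-1 un ·: Ww
W/I-2 un ·: Ww
W/II-1 aff I-1×I-2: ww
W/II-2 un ·: Ww
W/II-3 aff I-1×I-2: ww
W/III-1 ? II-1×II-2: Ww|ww
W/III-2 aff II-1×II-2: ww
⇒ W over [I-1,I-2,II-1,II-2,II-3,III-1,III-2]: 2 consistent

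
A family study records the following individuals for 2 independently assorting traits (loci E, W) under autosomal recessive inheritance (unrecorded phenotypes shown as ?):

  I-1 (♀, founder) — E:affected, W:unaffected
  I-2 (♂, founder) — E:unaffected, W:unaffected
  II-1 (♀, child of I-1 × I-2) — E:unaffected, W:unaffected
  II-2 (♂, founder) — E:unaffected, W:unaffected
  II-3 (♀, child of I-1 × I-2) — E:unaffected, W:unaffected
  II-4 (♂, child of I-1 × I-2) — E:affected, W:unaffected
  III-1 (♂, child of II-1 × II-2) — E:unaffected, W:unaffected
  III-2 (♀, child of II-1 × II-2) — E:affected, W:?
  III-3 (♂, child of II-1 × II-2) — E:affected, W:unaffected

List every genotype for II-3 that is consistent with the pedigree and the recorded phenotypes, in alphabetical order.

II-3 ∈ {Ee WW, Ee Ww}

E/I-1 aff ·: ee
E/I-2 un ·: Ee
E/II-1 un I-1×I-2: Ee
E/II-2 un ·: Ee
E/II-3 un I-1×I-2: Ee
E/II-4 aff I-1×I-2: ee
E/III-1 un II-1×II-2: EE|Ee
E/III-2 aff II-1×II-2: ee
E/III-3 aff II-1×II-2: ee
⇒ E over [I-1,I-2,II-1,II-2,II-3,II-4,III-1,III-2,III-3]: 2 consistent
W/I-1 un ·: WW|Ww
W/I-2 un ·: WW|Ww
W/II-1 un I-1×I-2: WW|Ww
W/II-2 un ·: WW|Ww
W/II-3 un I-1×I-2: WW|Ww
W/II-4 un I-1×I-2: WW|Ww
W/III-1 un II-1×II-2: WW|Ww
W/III-2 ? II-1×II-2: WW|Ww|ww
W/III-3 un II-1×II-2: WW|Ww
⇒ W over [I-1,I-2,II-1,II-2,II-3,II-4,III-1,III-2,III-3]: 357 consistent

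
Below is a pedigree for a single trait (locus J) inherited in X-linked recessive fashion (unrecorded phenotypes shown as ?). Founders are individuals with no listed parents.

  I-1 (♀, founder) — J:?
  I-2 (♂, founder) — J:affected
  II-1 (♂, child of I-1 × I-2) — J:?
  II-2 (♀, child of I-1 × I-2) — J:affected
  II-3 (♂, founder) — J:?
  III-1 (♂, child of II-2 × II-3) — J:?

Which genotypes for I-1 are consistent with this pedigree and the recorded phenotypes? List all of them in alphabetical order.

I-1 ∈ {X^JX^j, X^jX^j}

J/I-1 ? ·: X^JX^j|X^jX^j
J/I-2 aff ·: X^jY
J/II-1 ? I-1×I-2: X^JY|X^jY
J/II-2 aff I-1×I-2: X^jX^j
J/II-3 ? ·: X^JY|X^jY
J/III-1 ? II-2×II-3: X^jY
⇒ J over [I-1,I-2,II-1,II-2,II-3,III-1]: 6 consistent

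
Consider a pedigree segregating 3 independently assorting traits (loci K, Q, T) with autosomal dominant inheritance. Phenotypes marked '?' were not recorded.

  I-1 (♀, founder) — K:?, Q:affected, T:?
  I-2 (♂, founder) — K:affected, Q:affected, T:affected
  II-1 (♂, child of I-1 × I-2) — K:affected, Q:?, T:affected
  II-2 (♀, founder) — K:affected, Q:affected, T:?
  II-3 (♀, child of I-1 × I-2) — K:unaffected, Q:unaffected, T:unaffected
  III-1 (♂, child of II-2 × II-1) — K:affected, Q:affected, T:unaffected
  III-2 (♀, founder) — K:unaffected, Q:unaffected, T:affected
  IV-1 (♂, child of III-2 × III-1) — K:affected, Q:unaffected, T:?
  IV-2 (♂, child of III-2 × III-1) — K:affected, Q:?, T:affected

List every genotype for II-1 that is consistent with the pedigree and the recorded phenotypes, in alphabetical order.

K/I-1 ? ·: kk|Kk
K/I-2 aff ·: Kk
K/II-1 aff I-1×I-2: Kk|KK
K/II-2 aff ·: Kk|KK
K/II-3 un I-1×I-2: kk
K/III-1 aff II-2×II-1: Kk|KK
K/III-2 un ·: kk
K/IV-1 aff III-2×III-1: Kk
K/IV-2 aff III-2×III-1: Kk
⇒ K over [I-1,I-2,II-1,II-2,II-3,III-1,III-2,IV-1,IV-2]: 11 consistent
Q/I-1 aff ·: Qq
Q/I-2 aff ·: Qq
Q/II-1 ? I-1×I-2: qq|Qq|QQ
Q/II-2 aff ·: Qq|QQ
Q/II-3 un I-1×I-2: qq
Q/III-1 aff II-2×II-1: Qq
Q/III-2 un ·: qq
Q/IV-1 un III-2×III-1: qq
Q/IV-2 ? III-2×III-1: qq|Qq
⇒ Q over [I-1,I-2,II-1,II-2,II-3,III-1,III-2,IV-1,IV-2]: 10 consistent
T/I-1 ? ·: tt|Tt
T/I-2 aff ·: Tt
T/II-1 aff I-1×I-2: Tt
T/II-2 ? ·: tt|Tt
T/II-3 un I-1×I-2: tt
T/III-1 un II-2×II-1: tt
T/III-2 aff ·: Tt|TT
T/IV-1 ? III-2×III-1: tt|Tt
T/IV-2 aff III-2×III-1: Tt
⇒ T over [I-1,I-2,II-1,II-2,II-3,III-1,III-2,IV-1,IV-2]: 12 consistent

II-1 ∈ {KK QQ Tt, KK Qq Tt, KK qq Tt, Kk QQ Tt, Kk Qq Tt, Kk qq Tt}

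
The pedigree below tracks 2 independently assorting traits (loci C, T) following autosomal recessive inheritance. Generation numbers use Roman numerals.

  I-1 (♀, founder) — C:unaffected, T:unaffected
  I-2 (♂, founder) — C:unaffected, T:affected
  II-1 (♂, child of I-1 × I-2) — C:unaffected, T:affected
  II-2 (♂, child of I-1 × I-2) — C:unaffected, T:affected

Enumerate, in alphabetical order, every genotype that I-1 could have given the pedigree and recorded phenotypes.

I-1 ∈ {CC Tt, Cc Tt}

C/I-1 un ·: CC|Cc
C/I-2 un ·: CC|Cc
C/II-1 un I-1×I-2: CC|Cc
C/II-2 un I-1×I-2: CC|Cc
⇒ C over [I-1,I-2,II-1,II-2]: 13 consistent
T/I-1 un ·: Tt
T/I-2 aff ·: tt
T/II-1 aff I-1×I-2: tt
T/II-2 aff I-1×I-2: tt
⇒ T over [I-1,I-2,II-1,II-2]: 1 consistent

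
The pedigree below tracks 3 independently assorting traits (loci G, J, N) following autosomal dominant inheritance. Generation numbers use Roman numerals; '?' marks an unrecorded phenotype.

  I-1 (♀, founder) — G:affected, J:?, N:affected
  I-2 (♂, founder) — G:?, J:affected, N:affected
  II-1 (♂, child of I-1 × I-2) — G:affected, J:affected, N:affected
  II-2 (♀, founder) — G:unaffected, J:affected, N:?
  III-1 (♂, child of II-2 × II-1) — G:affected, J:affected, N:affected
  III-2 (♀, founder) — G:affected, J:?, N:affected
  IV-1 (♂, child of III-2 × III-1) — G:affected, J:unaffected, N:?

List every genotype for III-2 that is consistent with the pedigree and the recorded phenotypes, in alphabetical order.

III-2 ∈ {GG Jj NN, GG Jj Nn, GG jj NN, GG jj Nn, Gg Jj NN, Gg Jj Nn, Gg jj NN, Gg jj Nn}

G/I-1 aff ·: Gg|GG
G/I-2 ? ·: gg|Gg|GG
G/II-1 aff I-1×I-2: Gg|GG
G/II-2 un ·: gg
G/III-1 aff II-2×II-1: Gg
G/III-2 aff ·: Gg|GG
G/IV-1 aff III-2×III-1: Gg|GG
⇒ G over [I-1,I-2,II-1,II-2,III-1,III-2,IV-1]: 36 consistent
J/I-1 ? ·: jj|Jj|JJ
J/I-2 aff ·: Jj|JJ
J/II-1 aff I-1×I-2: Jj|JJ
J/II-2 aff ·: Jj|JJ
J/III-1 aff II-2×II-1: Jj
J/III-2 ? ·: jj|Jj
J/IV-1 un III-2×III-1: jj
⇒ J over [I-1,I-2,II-1,II-2,III-1,III-2,IV-1]: 28 consistent
N/I-1 aff ·: Nn|NN
N/I-2 aff ·: Nn|NN
N/II-1 aff I-1×I-2: Nn|NN
N/II-2 ? ·: nn|Nn|NN
N/III-1 aff II-2×II-1: Nn|NN
N/III-2 aff ·: Nn|NN
N/IV-1 ? III-2×III-1: nn|Nn|NN
⇒ N over [I-1,I-2,II-1,II-2,III-1,III-2,IV-1]: 127 consistent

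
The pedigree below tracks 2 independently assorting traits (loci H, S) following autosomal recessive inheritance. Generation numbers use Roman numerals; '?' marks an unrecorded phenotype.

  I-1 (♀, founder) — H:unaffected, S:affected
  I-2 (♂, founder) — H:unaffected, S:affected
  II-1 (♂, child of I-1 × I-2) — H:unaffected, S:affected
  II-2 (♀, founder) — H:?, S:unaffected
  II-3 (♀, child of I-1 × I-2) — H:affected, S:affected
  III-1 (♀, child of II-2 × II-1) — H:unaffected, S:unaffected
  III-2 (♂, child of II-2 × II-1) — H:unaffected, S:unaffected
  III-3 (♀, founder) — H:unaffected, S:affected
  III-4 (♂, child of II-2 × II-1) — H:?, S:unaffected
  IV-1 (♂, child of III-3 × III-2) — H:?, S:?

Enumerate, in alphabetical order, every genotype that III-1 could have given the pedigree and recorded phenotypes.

III-1 ∈ {HH Ss, Hh Ss}

H/I-1 un ·: Hh
H/I-2 un ·: Hh
H/II-1 un I-1×I-2: HH|Hh
H/II-2 ? ·: HH|Hh|hh
H/II-3 aff I-1×I-2: hh
H/III-1 un II-2×II-1: HH|Hh
H/III-2 un II-2×II-1: HH|Hh
H/III-3 un ·: HH|Hh
H/III-4 ? II-2×II-1: HH|Hh|hh
H/IV-1 ? III-3×III-2: HH|Hh|hh
⇒ H over [I-1,I-2,II-1,II-2,II-3,III-1,III-2,III-3,III-4,IV-1]: 130 consistent
S/I-1 aff ·: ss
S/I-2 aff ·: ss
S/II-1 aff I-1×I-2: ss
S/II-2 un ·: SS|Ss
S/II-3 aff I-1×I-2: ss
S/III-1 un II-2×II-1: Ss
S/III-2 un II-2×II-1: Ss
S/III-3 aff ·: ss
S/III-4 un II-2×II-1: Ss
S/IV-1 ? III-3×III-2: Ss|ss
⇒ S over [I-1,I-2,II-1,II-2,II-3,III-1,III-2,III-3,III-4,IV-1]: 4 consistent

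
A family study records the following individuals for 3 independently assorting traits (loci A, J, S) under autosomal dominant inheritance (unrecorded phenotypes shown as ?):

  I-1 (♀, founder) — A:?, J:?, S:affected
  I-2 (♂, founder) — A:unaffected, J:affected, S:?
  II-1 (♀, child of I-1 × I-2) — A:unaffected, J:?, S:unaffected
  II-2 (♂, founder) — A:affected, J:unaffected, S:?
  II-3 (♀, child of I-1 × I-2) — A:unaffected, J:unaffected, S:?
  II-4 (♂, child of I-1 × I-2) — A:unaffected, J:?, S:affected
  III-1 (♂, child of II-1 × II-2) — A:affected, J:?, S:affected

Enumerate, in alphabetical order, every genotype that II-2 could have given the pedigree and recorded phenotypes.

A/I-1 ? ·: aa|Aa
A/I-2 un ·: aa
A/II-1 un I-1×I-2: aa
A/II-2 aff ·: Aa|AA
A/II-3 un I-1×I-2: aa
A/II-4 un I-1×I-2: aa
A/III-1 aff II-1×II-2: Aa
⇒ A over [I-1,I-2,II-1,II-2,II-3,II-4,III-1]: 4 consistent
J/I-1 ? ·: jj|Jj
J/I-2 aff ·: Jj
J/II-1 ? I-1×I-2: jj|Jj|JJ
J/II-2 un ·: jj
J/II-3 un I-1×I-2: jj
J/II-4 ? I-1×I-2: jj|Jj|JJ
J/III-1 ? II-1×II-2: jj|Jj
⇒ J over [I-1,I-2,II-1,II-2,II-3,II-4,III-1]: 18 consistent
S/I-1 aff ·: Ss
S/I-2 ? ·: ss|Ss
S/II-1 un I-1×I-2: ss
S/II-2 ? ·: Ss|SS
S/II-3 ? I-1×I-2: ss|Ss|SS
S/II-4 aff I-1×I-2: Ss|SS
S/III-1 aff II-1×II-2: Ss
⇒ S over [I-1,I-2,II-1,II-2,II-3,II-4,III-1]: 16 consistent

II-2 ∈ {AA jj SS, AA jj Ss, Aa jj SS, Aa jj Ss}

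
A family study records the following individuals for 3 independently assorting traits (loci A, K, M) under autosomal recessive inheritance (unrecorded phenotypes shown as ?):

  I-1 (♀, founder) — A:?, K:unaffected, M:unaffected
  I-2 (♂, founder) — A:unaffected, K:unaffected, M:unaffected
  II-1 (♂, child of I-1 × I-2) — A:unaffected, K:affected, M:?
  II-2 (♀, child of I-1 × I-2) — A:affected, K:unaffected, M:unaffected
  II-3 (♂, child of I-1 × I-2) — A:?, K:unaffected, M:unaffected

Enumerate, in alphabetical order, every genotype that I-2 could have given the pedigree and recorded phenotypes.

A/I-1 ? ·: Aa|aa
A/I-2 un ·: Aa
A/II-1 un I-1×I-2: AA|Aa
A/II-2 aff I-1×I-2: aa
A/II-3 ? I-1×I-2: AA|Aa|aa
⇒ A over [I-1,I-2,II-1,II-2,II-3]: 8 consistent
K/I-1 un ·: Kk
K/I-2 un ·: Kk
K/II-1 aff I-1×I-2: kk
K/II-2 un I-1×I-2: KK|Kk
K/II-3 un I-1×I-2: KK|Kk
⇒ K over [I-1,I-2,II-1,II-2,II-3]: 4 consistent
M/I-1 un ·: MM|Mm
M/I-2 un ·: MM|Mm
M/II-1 ? I-1×I-2: MM|Mm|mm
M/II-2 un I-1×I-2: MM|Mm
M/II-3 un I-1×I-2: MM|Mm
⇒ M over [I-1,I-2,II-1,II-2,II-3]: 29 consistent

I-2 ∈ {Aa Kk MM, Aa Kk Mm}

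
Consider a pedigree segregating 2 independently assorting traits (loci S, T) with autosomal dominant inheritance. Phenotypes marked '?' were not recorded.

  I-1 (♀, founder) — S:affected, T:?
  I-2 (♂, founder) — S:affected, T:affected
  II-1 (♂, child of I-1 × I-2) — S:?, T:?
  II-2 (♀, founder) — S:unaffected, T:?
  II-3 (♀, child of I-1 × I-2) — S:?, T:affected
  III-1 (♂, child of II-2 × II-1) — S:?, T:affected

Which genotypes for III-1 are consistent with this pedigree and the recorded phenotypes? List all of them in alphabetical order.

S/I-1 aff ·: Ss|SS
S/I-2 aff ·: Ss|SS
S/II-1 ? I-1×I-2: ss|Ss|SS
S/II-2 un ·: ss
S/II-3 ? I-1×I-2: ss|Ss|SS
S/III-1 ? II-2×II-1: ss|Ss
⇒ S over [I-1,I-2,II-1,II-2,II-3,III-1]: 25 consistent
T/I-1 ? ·: tt|Tt|TT
T/I-2 aff ·: Tt|TT
T/II-1 ? I-1×I-2: tt|Tt|TT
T/II-2 ? ·: tt|Tt|TT
T/II-3 aff I-1×I-2: Tt|TT
T/III-1 aff II-2×II-1: Tt|TT
⇒ T over [I-1,I-2,II-1,II-2,II-3,III-1]: 74 consistent

III-1 ∈ {Ss TT, Ss Tt, ss TT, ss Tt}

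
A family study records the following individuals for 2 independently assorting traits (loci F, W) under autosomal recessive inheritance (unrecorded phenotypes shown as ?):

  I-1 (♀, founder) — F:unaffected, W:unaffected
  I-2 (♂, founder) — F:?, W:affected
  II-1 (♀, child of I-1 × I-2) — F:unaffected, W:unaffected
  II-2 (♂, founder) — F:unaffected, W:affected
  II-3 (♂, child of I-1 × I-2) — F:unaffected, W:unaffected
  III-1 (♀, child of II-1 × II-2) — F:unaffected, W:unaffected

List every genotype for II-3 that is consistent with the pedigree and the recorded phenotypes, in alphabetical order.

II-3 ∈ {FF Ww, Ff Ww}

F/I-1 un ·: FF|Ff
F/I-2 ? ·: FF|Ff|ff
F/II-1 un I-1×I-2: FF|Ff
F/II-2 un ·: FF|Ff
F/II-3 un I-1×I-2: FF|Ff
F/III-1 un II-1×II-2: FF|Ff
⇒ F over [I-1,I-2,II-1,II-2,II-3,III-1]: 53 consistent
W/I-1 un ·: WW|Ww
W/I-2 aff ·: ww
W/II-1 un I-1×I-2: Ww
W/II-2 aff ·: ww
W/II-3 un I-1×I-2: Ww
W/III-1 un II-1×II-2: Ww
⇒ W over [I-1,I-2,II-1,II-2,II-3,III-1]: 2 consistent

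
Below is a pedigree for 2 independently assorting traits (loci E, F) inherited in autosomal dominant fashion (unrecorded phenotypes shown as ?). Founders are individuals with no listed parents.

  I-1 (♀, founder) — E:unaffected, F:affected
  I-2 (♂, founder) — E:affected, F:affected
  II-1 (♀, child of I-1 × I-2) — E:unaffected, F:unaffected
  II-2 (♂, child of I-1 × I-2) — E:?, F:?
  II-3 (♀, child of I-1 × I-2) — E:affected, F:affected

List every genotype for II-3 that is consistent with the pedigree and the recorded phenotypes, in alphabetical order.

E/I-1 un ·: ee
E/I-2 aff ·: Ee
E/II-1 un I-1×I-2: ee
E/II-2 ? I-1×I-2: ee|Ee
E/II-3 aff I-1×I-2: Ee
⇒ E over [I-1,I-2,II-1,II-2,II-3]: 2 consistent
F/I-1 aff ·: Ff
F/I-2 aff ·: Ff
F/II-1 un I-1×I-2: ff
F/II-2 ? I-1×I-2: ff|Ff|FF
F/II-3 aff I-1×I-2: Ff|FF
⇒ F over [I-1,I-2,II-1,II-2,II-3]: 6 consistent

II-3 ∈ {Ee FF, Ee Ff}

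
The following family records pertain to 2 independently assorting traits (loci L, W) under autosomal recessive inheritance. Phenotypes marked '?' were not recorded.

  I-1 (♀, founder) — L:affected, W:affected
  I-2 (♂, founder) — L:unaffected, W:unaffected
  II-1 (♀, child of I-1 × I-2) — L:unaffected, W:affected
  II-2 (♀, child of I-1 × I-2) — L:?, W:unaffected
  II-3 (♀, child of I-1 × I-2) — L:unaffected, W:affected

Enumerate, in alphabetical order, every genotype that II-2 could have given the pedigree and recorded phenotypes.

II-2 ∈ {Ll Ww, ll Ww}

L/I-1 aff ·: ll
L/I-2 un ·: LL|Ll
L/II-1 un I-1×I-2: Ll
L/II-2 ? I-1×I-2: Ll|ll
L/II-3 un I-1×I-2: Ll
⇒ L over [I-1,I-2,II-1,II-2,II-3]: 3 consistent
W/I-1 aff ·: ww
W/I-2 un ·: Ww
W/II-1 aff I-1×I-2: ww
W/II-2 un I-1×I-2: Ww
W/II-3 aff I-1×I-2: ww
⇒ W over [I-1,I-2,II-1,II-2,II-3]: 1 consistent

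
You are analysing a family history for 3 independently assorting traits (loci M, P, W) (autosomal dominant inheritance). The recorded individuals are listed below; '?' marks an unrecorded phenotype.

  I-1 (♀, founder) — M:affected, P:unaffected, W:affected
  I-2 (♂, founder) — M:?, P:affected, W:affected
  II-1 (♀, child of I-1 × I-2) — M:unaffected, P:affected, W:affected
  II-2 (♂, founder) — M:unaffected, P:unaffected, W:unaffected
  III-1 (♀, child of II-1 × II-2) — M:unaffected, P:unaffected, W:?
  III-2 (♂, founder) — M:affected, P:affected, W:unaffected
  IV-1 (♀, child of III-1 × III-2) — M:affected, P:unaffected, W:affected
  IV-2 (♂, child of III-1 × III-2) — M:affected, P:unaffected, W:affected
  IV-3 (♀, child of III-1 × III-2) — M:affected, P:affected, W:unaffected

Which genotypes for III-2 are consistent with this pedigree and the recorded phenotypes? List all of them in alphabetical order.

M/I-1 aff ·: Mm
M/I-2 ? ·: mm|Mm
M/II-1 un I-1×I-2: mm
M/II-2 un ·: mm
M/III-1 un II-1×II-2: mm
M/III-2 aff ·: Mm|MM
M/IV-1 aff III-1×III-2: Mm
M/IV-2 aff III-1×III-2: Mm
M/IV-3 aff III-1×III-2: Mm
⇒ M over [I-1,I-2,II-1,II-2,III-1,III-2,IV-1,IV-2,IV-3]: 4 consistent
P/I-1 un ·: pp
P/I-2 aff ·: Pp|PP
P/II-1 aff I-1×I-2: Pp
P/II-2 un ·: pp
P/III-1 un II-1×II-2: pp
P/III-2 aff ·: Pp
P/IV-1 un III-1×III-2: pp
P/IV-2 un III-1×III-2: pp
P/IV-3 aff III-1×III-2: Pp
⇒ P over [I-1,I-2,II-1,II-2,III-1,III-2,IV-1,IV-2,IV-3]: 2 consistent
W/I-1 aff ·: Ww|WW
W/I-2 aff ·: Ww|WW
W/II-1 aff I-1×I-2: Ww|WW
W/II-2 un ·: ww
W/III-1 ? II-1×II-2: Ww
W/III-2 un ·: ww
W/IV-1 aff III-1×III-2: Ww
W/IV-2 aff III-1×III-2: Ww
W/IV-3 un III-1×III-2: ww
⇒ W over [I-1,I-2,II-1,II-2,III-1,III-2,IV-1,IV-2,IV-3]: 7 consistent

III-2 ∈ {MM Pp ww, Mm Pp ww}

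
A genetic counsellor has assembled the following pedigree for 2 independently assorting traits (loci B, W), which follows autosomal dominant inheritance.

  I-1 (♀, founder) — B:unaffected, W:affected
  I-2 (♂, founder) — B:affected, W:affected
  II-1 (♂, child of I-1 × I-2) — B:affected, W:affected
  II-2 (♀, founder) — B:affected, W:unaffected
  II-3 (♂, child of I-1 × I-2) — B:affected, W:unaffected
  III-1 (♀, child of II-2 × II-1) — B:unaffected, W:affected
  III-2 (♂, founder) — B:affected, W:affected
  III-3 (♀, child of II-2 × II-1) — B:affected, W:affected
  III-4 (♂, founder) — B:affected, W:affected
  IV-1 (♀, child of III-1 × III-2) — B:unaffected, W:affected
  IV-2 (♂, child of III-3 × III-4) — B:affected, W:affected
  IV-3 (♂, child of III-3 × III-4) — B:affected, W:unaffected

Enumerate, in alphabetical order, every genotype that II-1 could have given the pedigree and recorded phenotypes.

II-1 ∈ {Bb WW, Bb Ww}

B/I-1 un ·: bb
B/I-2 aff ·: Bb|BB
B/II-1 aff I-1×I-2: Bb
B/II-2 aff ·: Bb
B/II-3 aff I-1×I-2: Bb
B/III-1 un II-2×II-1: bb
B/III-2 aff ·: Bb
B/III-3 aff II-2×II-1: Bb|BB
B/III-4 aff ·: Bb|BB
B/IV-1 un III-1×III-2: bb
B/IV-2 aff III-3×III-4: Bb|BB
B/IV-3 aff III-3×III-4: Bb|BB
⇒ B over [I-1,I-2,II-1,II-2,II-3,III-1,III-2,III-3,III-4,IV-1,IV-2,IV-3]: 26 consistent
W/I-1 aff ·: Ww
W/I-2 aff ·: Ww
W/II-1 aff I-1×I-2: Ww|WW
W/II-2 un ·: ww
W/II-3 un I-1×I-2: ww
W/III-1 aff II-2×II-1: Ww
W/III-2 aff ·: Ww|WW
W/III-3 aff II-2×II-1: Ww
W/III-4 aff ·: Ww
W/IV-1 aff III-1×III-2: Ww|WW
W/IV-2 aff III-3×III-4: Ww|WW
W/IV-3 un III-3×III-4: ww
⇒ W over [I-1,I-2,II-1,II-2,II-3,III-1,III-2,III-3,III-4,IV-1,IV-2,IV-3]: 16 consistent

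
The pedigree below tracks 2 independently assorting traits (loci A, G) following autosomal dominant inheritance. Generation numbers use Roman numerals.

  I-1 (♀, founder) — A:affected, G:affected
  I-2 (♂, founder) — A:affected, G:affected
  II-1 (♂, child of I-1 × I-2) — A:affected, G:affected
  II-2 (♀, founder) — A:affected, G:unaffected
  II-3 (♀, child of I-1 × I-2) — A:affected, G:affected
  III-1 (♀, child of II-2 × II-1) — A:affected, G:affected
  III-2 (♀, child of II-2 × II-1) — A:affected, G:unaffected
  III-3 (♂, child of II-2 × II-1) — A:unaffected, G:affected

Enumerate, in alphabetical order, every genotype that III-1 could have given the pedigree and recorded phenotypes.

A/I-1 aff ·: Aa|AA
A/I-2 aff ·: Aa|AA
A/II-1 aff I-1×I-2: Aa
A/II-2 aff ·: Aa
A/II-3 aff I-1×I-2: Aa|AA
A/III-1 aff II-2×II-1: Aa|AA
A/III-2 aff II-2×II-1: Aa|AA
A/III-3 un II-2×II-1: aa
⇒ A over [I-1,I-2,II-1,II-2,II-3,III-1,III-2,III-3]: 24 consistent
G/I-1 aff ·: Gg|GG
G/I-2 aff ·: Gg|GG
G/II-1 aff I-1×I-2: Gg
G/II-2 un ·: gg
G/II-3 aff I-1×I-2: Gg|GG
G/III-1 aff II-2×II-1: Gg
G/III-2 un II-2×II-1: gg
G/III-3 aff II-2×II-1: Gg
⇒ G over [I-1,I-2,II-1,II-2,II-3,III-1,III-2,III-3]: 6 consistent

III-1 ∈ {AA Gg, Aa Gg}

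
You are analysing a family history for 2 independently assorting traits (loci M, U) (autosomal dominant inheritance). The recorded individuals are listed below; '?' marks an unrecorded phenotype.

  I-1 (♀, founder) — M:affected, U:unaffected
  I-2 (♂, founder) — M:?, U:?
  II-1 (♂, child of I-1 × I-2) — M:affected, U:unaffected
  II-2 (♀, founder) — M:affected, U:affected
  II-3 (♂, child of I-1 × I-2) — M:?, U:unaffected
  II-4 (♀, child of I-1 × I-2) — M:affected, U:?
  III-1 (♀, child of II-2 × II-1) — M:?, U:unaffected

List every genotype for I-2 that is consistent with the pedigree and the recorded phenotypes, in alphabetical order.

M/I-1 aff ·: Mm|MM
M/I-2 ? ·: mm|Mm|MM
M/II-1 aff I-1×I-2: Mm|MM
M/II-2 aff ·: Mm|MM
M/II-3 ? I-1×I-2: mm|Mm|MM
M/II-4 aff I-1×I-2: Mm|MM
M/III-1 ? II-2×II-1: mm|Mm|MM
⇒ M over [I-1,I-2,II-1,II-2,II-3,II-4,III-1]: 130 consistent
U/I-1 un ·: uu
U/I-2 ? ·: uu|Uu
U/II-1 un I-1×I-2: uu
U/II-2 aff ·: Uu
U/II-3 un I-1×I-2: uu
U/II-4 ? I-1×I-2: uu|Uu
U/III-1 un II-2×II-1: uu
⇒ U over [I-1,I-2,II-1,II-2,II-3,II-4,III-1]: 3 consistent

I-2 ∈ {MM Uu, MM uu, Mm Uu, Mm uu, mm Uu, mm uu}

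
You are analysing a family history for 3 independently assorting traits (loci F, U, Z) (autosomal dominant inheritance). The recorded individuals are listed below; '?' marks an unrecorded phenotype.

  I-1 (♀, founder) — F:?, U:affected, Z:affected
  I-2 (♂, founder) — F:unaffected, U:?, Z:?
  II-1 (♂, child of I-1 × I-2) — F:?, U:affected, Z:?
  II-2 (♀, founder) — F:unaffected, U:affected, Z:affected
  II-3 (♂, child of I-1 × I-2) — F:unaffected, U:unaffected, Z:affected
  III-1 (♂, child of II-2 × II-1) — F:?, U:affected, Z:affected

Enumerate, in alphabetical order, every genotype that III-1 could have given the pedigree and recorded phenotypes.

F/I-1 ? ·: ff|Ff
F/I-2 un ·: ff
F/II-1 ? I-1×I-2: ff|Ff
F/II-2 un ·: ff
F/II-3 un I-1×I-2: ff
F/III-1 ? II-2×II-1: ff|Ff
⇒ F over [I-1,I-2,II-1,II-2,II-3,III-1]: 4 consistent
U/I-1 aff ·: Uu
U/I-2 ? ·: uu|Uu
U/II-1 aff I-1×I-2: Uu|UU
U/II-2 aff ·: Uu|UU
U/II-3 un I-1×I-2: uu
U/III-1 aff II-2×II-1: Uu|UU
⇒ U over [I-1,I-2,II-1,II-2,II-3,III-1]: 11 consistent
Z/I-1 aff ·: Zz|ZZ
Z/I-2 ? ·: zz|Zz|ZZ
Z/II-1 ? I-1×I-2: zz|Zz|ZZ
Z/II-2 aff ·: Zz|ZZ
Z/II-3 aff I-1×I-2: Zz|ZZ
Z/III-1 aff II-2×II-1: Zz|ZZ
⇒ Z over [I-1,I-2,II-1,II-2,II-3,III-1]: 59 consistent

III-1 ∈ {Ff UU ZZ, Ff UU Zz, Ff Uu ZZ, Ff Uu Zz, ff UU ZZ, ff UU Zz, ff Uu ZZ, ff Uu Zz}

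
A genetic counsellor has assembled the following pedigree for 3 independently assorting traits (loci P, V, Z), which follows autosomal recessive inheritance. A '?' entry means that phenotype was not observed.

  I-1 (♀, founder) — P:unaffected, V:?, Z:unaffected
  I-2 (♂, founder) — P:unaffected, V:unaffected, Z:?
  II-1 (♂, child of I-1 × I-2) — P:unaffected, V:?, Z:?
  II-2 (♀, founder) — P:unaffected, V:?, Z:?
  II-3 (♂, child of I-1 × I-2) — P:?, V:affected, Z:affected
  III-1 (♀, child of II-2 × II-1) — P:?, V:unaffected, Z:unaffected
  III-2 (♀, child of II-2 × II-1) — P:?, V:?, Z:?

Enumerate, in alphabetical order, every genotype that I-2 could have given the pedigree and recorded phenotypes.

I-2 ∈ {PP Vv Zz, PP Vv zz, Pp Vv Zz, Pp Vv zz}

P/I-1 un ·: PP|Pp
P/I-2 un ·: PP|Pp
P/II-1 un I-1×I-2: PP|Pp
P/II-2 un ·: PP|Pp
P/II-3 ? I-1×I-2: PP|Pp|pp
P/III-1 ? II-2×II-1: PP|Pp|pp
P/III-2 ? II-2×II-1: PP|Pp|pp
⇒ P over [I-1,I-2,II-1,II-2,II-3,III-1,III-2]: 131 consistent
V/I-1 ? ·: Vv|vv
V/I-2 un ·: Vv
V/II-1 ? I-1×I-2: VV|Vv|vv
V/II-2 ? ·: VV|Vv|vv
V/II-3 aff I-1×I-2: vv
V/III-1 un II-2×II-1: VV|Vv
V/III-2 ? II-2×II-1: VV|Vv|vv
⇒ V over [I-1,I-2,II-1,II-2,II-3,III-1,III-2]: 36 consistent
Z/I-1 un ·: Zz
Z/I-2 ? ·: Zz|zz
Z/II-1 ? I-1×I-2: ZZ|Zz|zz
Z/II-2 ? ·: ZZ|Zz|zz
Z/II-3 aff I-1×I-2: zz
Z/III-1 un II-2×II-1: ZZ|Zz
Z/III-2 ? II-2×II-1: ZZ|Zz|zz
⇒ Z over [I-1,I-2,II-1,II-2,II-3,III-1,III-2]: 36 consistent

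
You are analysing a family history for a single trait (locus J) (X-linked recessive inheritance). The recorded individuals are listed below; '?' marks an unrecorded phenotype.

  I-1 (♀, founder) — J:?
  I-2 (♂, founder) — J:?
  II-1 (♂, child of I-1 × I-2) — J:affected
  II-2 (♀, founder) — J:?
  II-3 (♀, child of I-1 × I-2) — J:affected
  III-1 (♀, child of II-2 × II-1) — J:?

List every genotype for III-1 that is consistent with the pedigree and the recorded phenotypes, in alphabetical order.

III-1 ∈ {X^JX^j, X^jX^j}

J/I-1 ? ·: X^JX^j|X^jX^j
J/I-2 ? ·: X^jY
J/II-1 aff I-1×I-2: X^jY
J/II-2 ? ·: X^JX^J|X^JX^j|X^jX^j
J/II-3 aff I-1×I-2: X^jX^j
J/III-1 ? II-2×II-1: X^JX^j|X^jX^j
⇒ J over [I-1,I-2,II-1,II-2,II-3,III-1]: 8 consistent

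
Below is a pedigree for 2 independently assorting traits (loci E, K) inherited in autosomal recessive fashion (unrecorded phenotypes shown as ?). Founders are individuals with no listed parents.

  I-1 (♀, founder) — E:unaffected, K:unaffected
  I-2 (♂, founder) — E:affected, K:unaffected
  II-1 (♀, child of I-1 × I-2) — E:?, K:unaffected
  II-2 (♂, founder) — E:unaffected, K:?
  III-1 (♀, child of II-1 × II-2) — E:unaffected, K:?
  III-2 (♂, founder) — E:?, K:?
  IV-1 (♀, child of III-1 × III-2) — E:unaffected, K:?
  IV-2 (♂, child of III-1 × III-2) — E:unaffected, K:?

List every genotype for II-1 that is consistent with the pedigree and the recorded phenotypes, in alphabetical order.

E/I-1 un ·: EE|Ee
E/I-2 aff ·: ee
E/II-1 ? I-1×I-2: Ee|ee
E/II-2 un ·: EE|Ee
E/III-1 un II-1×II-2: EE|Ee
E/III-2 ? ·: EE|Ee|ee
E/IV-1 un III-1×III-2: EE|Ee
E/IV-2 un III-1×III-2: EE|Ee
⇒ E over [I-1,I-2,II-1,II-2,III-1,III-2,IV-1,IV-2]: 78 consistent
K/I-1 un ·: KK|Kk
K/I-2 un ·: KK|Kk
K/II-1 un I-1×I-2: KK|Kk
K/II-2 ? ·: KK|Kk|kk
K/III-1 ? II-1×II-2: KK|Kk|kk
K/III-2 ? ·: KK|Kk|kk
K/IV-1 ? III-1×III-2: KK|Kk|kk
K/IV-2 ? III-1×III-2: KK|Kk|kk
⇒ K over [I-1,I-2,II-1,II-2,III-1,III-2,IV-1,IV-2]: 409 consistent

II-1 ∈ {Ee KK, Ee Kk, ee KK, ee Kk}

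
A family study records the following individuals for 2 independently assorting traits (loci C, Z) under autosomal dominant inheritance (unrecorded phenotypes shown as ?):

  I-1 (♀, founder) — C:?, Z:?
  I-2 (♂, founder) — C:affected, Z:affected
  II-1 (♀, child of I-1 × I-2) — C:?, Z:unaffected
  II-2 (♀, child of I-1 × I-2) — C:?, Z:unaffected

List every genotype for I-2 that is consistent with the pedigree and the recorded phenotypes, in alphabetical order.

C/I-1 ? ·: cc|Cc|CC
C/I-2 aff ·: Cc|CC
C/II-1 ? I-1×I-2: cc|Cc|CC
C/II-2 ? I-1×I-2: cc|Cc|CC
⇒ C over [I-1,I-2,II-1,II-2]: 23 consistent
Z/I-1 ? ·: zz|Zz
Z/I-2 aff ·: Zz
Z/II-1 un I-1×I-2: zz
Z/II-2 un I-1×I-2: zz
⇒ Z over [I-1,I-2,II-1,II-2]: 2 consistent

I-2 ∈ {CC Zz, Cc Zz}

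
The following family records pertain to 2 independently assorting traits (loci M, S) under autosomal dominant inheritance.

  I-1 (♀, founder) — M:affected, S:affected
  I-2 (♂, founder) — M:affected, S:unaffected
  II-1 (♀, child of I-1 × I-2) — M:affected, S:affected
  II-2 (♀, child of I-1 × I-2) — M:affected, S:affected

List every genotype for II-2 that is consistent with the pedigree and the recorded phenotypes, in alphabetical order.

II-2 ∈ {MM Ss, Mm Ss}

M/I-1 aff ·: Mm|MM
M/I-2 aff ·: Mm|MM
M/II-1 aff I-1×I-2: Mm|MM
M/II-2 aff I-1×I-2: Mm|MM
⇒ M over [I-1,I-2,II-1,II-2]: 13 consistent
S/I-1 aff ·: Ss|SS
S/I-2 un ·: ss
S/II-1 aff I-1×I-2: Ss
S/II-2 aff I-1×I-2: Ss
⇒ S over [I-1,I-2,II-1,II-2]: 2 consistent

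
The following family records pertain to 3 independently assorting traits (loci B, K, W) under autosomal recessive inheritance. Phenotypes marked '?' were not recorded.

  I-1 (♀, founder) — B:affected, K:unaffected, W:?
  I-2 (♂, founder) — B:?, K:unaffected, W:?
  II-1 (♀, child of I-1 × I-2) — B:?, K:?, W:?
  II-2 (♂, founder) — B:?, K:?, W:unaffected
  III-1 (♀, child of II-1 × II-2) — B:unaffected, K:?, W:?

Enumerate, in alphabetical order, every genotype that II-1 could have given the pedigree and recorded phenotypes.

B/I-1 aff ·: bb
B/I-2 ? ·: BB|Bb|bb
B/II-1 ? I-1×I-2: Bb|bb
B/II-2 ? ·: BB|Bb|bb
B/III-1 un II-1×II-2: BB|Bb
⇒ B over [I-1,I-2,II-1,II-2,III-1]: 14 consistent
K/I-1 un ·: KK|Kk
K/I-2 un ·: KK|Kk
K/II-1 ? I-1×I-2: KK|Kk|kk
K/II-2 ? ·: KK|Kk|kk
K/III-1 ? II-1×II-2: KK|Kk|kk
⇒ K over [I-1,I-2,II-1,II-2,III-1]: 41 consistent
W/I-1 ? ·: WW|Ww|ww
W/I-2 ? ·: WW|Ww|ww
W/II-1 ? I-1×I-2: WW|Ww|ww
W/II-2 un ·: WW|Ww
W/III-1 ? II-1×II-2: WW|Ww|ww
⇒ W over [I-1,I-2,II-1,II-2,III-1]: 59 consistent

II-1 ∈ {Bb KK WW, Bb KK Ww, Bb KK ww, Bb Kk WW, Bb Kk Ww, Bb Kk ww, Bb kk WW, Bb kk Ww, Bb kk ww, bb KK WW, bb KK Ww, bb KK ww, bb Kk WW, bb Kk Ww, bb Kk ww, bb kk WW, bb kk Ww, bb kk ww}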